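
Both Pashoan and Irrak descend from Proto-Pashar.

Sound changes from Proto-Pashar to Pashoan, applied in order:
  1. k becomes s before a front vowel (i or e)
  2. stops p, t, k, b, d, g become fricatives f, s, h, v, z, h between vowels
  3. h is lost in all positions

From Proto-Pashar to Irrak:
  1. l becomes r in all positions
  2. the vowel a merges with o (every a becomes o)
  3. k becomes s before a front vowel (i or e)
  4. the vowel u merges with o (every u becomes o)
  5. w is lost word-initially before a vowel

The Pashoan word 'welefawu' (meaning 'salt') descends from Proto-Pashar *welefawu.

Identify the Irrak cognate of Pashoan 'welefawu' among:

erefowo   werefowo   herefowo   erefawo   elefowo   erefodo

erefowo

Irrak: start from *welefawu.
  rule 1 (unconditioned shift): welefawu → werefawu
  rule 2 (vowel merger): werefawu → werefowu
  rule 3: no change — werefowu
  rule 4 (vowel merger): werefowu → werefowo
  rule 5 (glide loss): werefowo → erefowo
  ⇒ Irrak erefowo
Among the options, 'erefowo' alone shows every Irrak change applied in order.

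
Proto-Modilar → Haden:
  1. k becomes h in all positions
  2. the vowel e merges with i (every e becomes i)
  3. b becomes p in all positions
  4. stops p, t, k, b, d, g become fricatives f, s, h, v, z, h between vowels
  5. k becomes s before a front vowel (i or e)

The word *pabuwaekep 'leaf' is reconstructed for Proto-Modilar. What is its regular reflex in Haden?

Haden: *pabuwaekep > pabuwaehep > pabuwaihip > papuwaihip > pafuwaihip  (by unconditioned shift, vowel merger, unconditioned shift, intervocalic lenition)

pafuwaihip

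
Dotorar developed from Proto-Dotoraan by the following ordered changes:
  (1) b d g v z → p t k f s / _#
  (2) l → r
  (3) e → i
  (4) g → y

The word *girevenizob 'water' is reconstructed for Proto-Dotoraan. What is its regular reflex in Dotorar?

yirivinizop

Dotorar: *girevenizob
  girevenizob → girevenizop   [final devoicing]
  girevenizop (rule 2 does not apply)
  girevenizop → girivinizop   [vowel merger]
  girivinizop → yirivinizop   [unconditioned shift]
  giving Dotorar yirivinizop.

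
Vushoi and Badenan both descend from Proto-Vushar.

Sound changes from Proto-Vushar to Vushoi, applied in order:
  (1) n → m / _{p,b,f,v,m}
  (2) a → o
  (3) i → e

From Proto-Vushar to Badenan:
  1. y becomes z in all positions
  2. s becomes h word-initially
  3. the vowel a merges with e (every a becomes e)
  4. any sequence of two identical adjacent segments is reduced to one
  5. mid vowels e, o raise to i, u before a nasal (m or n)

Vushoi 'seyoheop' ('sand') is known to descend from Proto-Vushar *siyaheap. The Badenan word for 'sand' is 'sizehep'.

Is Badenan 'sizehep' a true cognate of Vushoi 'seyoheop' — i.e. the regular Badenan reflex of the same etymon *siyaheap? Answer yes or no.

Derive the expected Badenan reflex of *siyaheap:
Badenan: *siyaheap
  siyaheap → sizaheap   [unconditioned shift]
  sizaheap → hizaheap   [debuccalisation]
  hizaheap → hizeheep   [vowel merger]
  hizeheep → hizehep   [degemination]
  hizehep (rule 5 does not apply)
  giving Badenan hizehep.
The regular Badenan reflex would be 'hizehep', but the attested form is 'sizehep'. The correspondence is irregular, so they are not cognates (the Badenan form has a different source).

no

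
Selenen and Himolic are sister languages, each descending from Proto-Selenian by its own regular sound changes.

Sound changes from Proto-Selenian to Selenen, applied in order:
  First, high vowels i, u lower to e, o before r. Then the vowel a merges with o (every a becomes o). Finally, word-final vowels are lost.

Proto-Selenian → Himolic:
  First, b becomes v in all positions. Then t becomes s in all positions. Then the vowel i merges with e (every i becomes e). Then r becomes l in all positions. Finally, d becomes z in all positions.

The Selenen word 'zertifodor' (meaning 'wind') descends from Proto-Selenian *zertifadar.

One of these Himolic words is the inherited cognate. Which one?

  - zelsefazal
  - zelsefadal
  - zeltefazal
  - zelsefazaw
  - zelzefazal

Himolic: *zertifadar > zersifadar > zersefadar > zelsefadal > zelsefazal  (by unconditioned shift, vowel merger, unconditioned shift, unconditioned shift)
The other candidates each miss or misapply at least one Himolic change.

zelsefazal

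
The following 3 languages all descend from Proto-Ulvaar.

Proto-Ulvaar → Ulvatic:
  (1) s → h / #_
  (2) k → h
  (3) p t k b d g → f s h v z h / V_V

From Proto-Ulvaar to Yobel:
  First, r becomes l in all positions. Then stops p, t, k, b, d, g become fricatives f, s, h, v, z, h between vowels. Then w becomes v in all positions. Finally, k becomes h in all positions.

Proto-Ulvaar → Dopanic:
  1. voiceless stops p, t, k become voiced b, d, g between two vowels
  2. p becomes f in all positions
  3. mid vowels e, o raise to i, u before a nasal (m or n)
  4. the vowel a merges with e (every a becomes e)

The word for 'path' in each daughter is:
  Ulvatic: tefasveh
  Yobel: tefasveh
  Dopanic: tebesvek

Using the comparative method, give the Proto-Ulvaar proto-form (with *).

*tepasvek

Position 3: Ulvatic has f, Yobel has f, Dopanic has b. Taking the neighbouring segments as reconstructed: Ulvatic f could go back to *p or *f; Yobel f could go back to *p or *f; Dopanic b could go back to *p or *b — the one source consistent with every daughter is *p.
Position 4: Ulvatic has a, Yobel has a, Dopanic has e. Ulvatic preserves a here (none of its changes turn any other segment into a), so the proto-segment is *a.
Verify the candidate proto-form against each daughter:
Ulvatic: *tepasvek
  tepasvek (rule 1 does not apply)
  tepasvek → tepasveh   [unconditioned shift]
  tepasveh → tefasveh   [intervocalic lenition]
  giving Ulvatic tefasveh.
Yobel: *tepasvek > tefasvek > tefasveh  (by intervocalic lenition, unconditioned shift)
Dopanic: *tepasvek > tebasvek > tebesvek  (by intervocalic voicing, vowel merger)
*tepasvek is the unique common source.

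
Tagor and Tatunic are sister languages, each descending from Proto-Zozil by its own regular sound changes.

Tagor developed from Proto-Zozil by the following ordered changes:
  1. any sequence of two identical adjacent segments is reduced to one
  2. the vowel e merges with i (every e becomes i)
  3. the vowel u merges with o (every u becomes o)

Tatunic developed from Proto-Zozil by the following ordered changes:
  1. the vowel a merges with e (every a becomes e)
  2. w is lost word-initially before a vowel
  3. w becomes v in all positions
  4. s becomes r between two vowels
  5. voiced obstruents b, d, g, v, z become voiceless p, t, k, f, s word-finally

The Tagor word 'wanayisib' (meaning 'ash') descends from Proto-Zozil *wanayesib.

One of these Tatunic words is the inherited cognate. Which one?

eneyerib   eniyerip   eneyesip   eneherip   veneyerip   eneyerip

eneyerip

Tatunic: start from *wanayesib.
  rule 1 (vowel merger): wanayesib → weneyesib
  rule 2 (glide loss): weneyesib → eneyesib
  rule 3: no change — eneyesib
  rule 4 (rhotacism): eneyesib → eneyerib
  rule 5 (final devoicing): eneyerib → eneyerip
  ⇒ Tatunic eneyerip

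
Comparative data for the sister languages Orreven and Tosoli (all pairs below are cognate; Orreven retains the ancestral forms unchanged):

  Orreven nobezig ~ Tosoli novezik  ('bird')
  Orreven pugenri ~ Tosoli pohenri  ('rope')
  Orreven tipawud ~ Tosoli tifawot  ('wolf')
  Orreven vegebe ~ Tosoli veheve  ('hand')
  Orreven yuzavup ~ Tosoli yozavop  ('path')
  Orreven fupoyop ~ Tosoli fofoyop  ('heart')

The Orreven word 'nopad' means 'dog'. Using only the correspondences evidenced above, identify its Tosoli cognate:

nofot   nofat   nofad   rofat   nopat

nofat

tipawud ~ tifawot — Orreven p corresponds to Tosoli f between vowels (before a back vowel).
tipawud ~ tifawot — Orreven d corresponds to Tosoli t word-finally.
Applying these to Orreven 'nopad':
  nopad → nofad   (p→f between vowels (before a back vowel))
  nofad → nofat   (d→t word-finally)
So the Tosoli cognate is 'nofat'.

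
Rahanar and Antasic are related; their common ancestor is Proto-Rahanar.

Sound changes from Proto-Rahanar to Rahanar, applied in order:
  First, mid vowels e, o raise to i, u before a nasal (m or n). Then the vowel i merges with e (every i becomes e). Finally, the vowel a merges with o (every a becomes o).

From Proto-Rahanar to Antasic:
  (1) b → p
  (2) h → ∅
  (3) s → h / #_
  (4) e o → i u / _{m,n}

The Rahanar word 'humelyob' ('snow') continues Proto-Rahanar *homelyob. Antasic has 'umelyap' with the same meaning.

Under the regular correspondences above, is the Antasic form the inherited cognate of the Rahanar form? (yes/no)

Derive the expected Antasic reflex of *homelyob:
Antasic: *homelyob > homelyop > omelyop > umelyop  (by unconditioned shift, h-loss, pre-nasal raising)
The regular Antasic reflex would be 'umelyop', but the attested form is 'umelyap'. The correspondence is irregular, so they are not cognates (the Antasic form has a different source).

no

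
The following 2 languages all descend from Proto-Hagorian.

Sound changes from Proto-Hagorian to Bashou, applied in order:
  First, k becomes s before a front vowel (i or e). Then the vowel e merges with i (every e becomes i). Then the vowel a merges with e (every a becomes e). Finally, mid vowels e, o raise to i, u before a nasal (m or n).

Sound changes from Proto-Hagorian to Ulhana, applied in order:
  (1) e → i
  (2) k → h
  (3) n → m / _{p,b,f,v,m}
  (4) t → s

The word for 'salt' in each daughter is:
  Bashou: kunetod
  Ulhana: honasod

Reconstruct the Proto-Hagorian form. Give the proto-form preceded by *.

Position 1: Bashou has k, Ulhana has h. Bashou preserves k here (none of its changes turn any other segment into k), so the proto-segment is *k.
Position 4: Bashou has e, Ulhana has a. Ulhana preserves a here (none of its changes turn any other segment into a), so the proto-segment is *a.
Continuing position by position gives *konatod; check it forward:
Bashou: start from *konatod.
  rule 1: no change — konatod
  rule 2: no change — konatod
  rule 3 (vowel merger): konatod → konetod
  rule 4 (pre-nasal raising): konetod → kunetod
  ⇒ Bashou kunetod
Ulhana: *konatod
  konatod (rule 1 does not apply)
  konatod → honatod   [unconditioned shift]
  honatod (rule 3 does not apply)
  honatod → honasod   [unconditioned shift]
  giving Ulhana honasod.
No other proto-form is consistent with every reflex, so the reconstruction is *konatod.

*konatod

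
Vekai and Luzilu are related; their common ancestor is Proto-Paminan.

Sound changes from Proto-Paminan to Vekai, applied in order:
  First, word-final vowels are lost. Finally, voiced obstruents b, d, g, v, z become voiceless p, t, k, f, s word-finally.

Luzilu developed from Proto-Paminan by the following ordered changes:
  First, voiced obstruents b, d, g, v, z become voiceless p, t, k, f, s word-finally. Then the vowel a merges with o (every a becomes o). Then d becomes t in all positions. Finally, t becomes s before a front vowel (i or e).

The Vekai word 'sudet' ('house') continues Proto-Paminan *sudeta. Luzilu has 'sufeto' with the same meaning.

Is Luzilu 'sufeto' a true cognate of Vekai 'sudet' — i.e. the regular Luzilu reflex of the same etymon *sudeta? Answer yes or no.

Derive the expected Luzilu reflex of *sudeta:
Luzilu: *sudeta > sudeto > suteto > suseto  (by vowel merger, unconditioned shift, palatalisation)
The regular Luzilu reflex would be 'suseto', but the attested form is 'sufeto'. The correspondence is irregular, so they are not cognates (the Luzilu form has a different source).

no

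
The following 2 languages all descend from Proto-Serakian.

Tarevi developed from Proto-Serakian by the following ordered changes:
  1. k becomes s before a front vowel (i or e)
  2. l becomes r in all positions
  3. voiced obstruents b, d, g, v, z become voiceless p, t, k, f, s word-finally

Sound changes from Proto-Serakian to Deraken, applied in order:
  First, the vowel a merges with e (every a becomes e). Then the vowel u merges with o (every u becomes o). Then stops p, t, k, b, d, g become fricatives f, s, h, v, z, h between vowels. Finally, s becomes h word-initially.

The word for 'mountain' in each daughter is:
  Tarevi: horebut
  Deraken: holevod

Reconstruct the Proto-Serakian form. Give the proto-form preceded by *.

*holebud

Position 7: Tarevi has t, Deraken has d. Deraken preserves d here (none of its changes turn any other segment into d), so the proto-segment is *d.
Position 5: Tarevi has b, Deraken has v. Tarevi preserves b here (none of its changes turn any other segment into b), so the proto-segment is *b.
This points to *holebud. Verify forward in each daughter:
Tarevi: start from *holebud.
  rule 1: no change — holebud
  rule 2 (unconditioned shift): holebud → horebud
  rule 3 (final devoicing): horebud → horebut
  ⇒ Tarevi horebut
Deraken: *holebud > holebod > holevod  (by vowel merger, intervocalic lenition)
Only *holebud yields all of Tarevi horebut, Deraken holevod.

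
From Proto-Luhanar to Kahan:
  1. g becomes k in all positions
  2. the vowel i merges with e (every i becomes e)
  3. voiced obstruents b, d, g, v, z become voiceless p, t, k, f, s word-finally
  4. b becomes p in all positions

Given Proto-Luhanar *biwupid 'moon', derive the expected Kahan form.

Kahan: start from *biwupid.
  rule 1: no change — biwupid
  rule 2 (vowel merger): biwupid → bewuped
  rule 3 (final devoicing): bewuped → bewupet
  rule 4 (unconditioned shift): bewupet → pewupet
  ⇒ Kahan pewupet

pewupet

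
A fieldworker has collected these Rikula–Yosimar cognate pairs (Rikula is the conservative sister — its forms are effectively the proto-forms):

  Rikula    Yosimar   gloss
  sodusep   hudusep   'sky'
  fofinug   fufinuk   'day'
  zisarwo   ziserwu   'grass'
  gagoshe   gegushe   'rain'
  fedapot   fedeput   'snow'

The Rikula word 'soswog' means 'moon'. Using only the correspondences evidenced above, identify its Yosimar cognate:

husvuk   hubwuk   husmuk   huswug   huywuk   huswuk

huswuk

sodusep ~ hudusep — Rikula s corresponds to Yosimar h word-initially before a back vowel.
sodusep ~ hudusep, gagoshe ~ gegushe — Rikula o corresponds to Yosimar u after a consonant, before a consonant other than r, m, n, p, b, f, v.
fofinug ~ fufinuk — Rikula g corresponds to Yosimar k word-finally.
Applying these to Rikula 'soswog':
  soswog → hoswog   (s→h word-initially before a back vowel)
  hoswog → huswog   (o→u after a consonant, before a consonant other than r, m, n, p, b, f, v)
  huswog → huswug   (o→u after a consonant, before a consonant other than r, m, n, p, b, f, v)
  huswug → huswuk   (g→k word-finally)
So the Yosimar cognate is 'huswuk'.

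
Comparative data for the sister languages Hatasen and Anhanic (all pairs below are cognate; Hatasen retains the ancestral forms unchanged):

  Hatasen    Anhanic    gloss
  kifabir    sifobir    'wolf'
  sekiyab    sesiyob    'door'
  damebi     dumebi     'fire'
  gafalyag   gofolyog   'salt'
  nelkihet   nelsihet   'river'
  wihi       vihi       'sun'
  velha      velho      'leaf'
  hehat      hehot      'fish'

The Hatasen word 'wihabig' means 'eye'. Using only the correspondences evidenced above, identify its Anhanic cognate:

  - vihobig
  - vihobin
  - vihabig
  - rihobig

vihobig

wihi ~ vihi — Hatasen w corresponds to Anhanic v word-initially before a front vowel.
kifabir ~ sifobir, sekiyab ~ sesiyob — Hatasen a corresponds to Anhanic o after a consonant, before a labial obstruent.
Applying these to Hatasen 'wihabig':
  wihabig → vihabig   (w→v word-initially before a front vowel)
  vihabig → vihobig   (a→o after a consonant, before a labial obstruent)
So the Anhanic cognate is 'vihobig'.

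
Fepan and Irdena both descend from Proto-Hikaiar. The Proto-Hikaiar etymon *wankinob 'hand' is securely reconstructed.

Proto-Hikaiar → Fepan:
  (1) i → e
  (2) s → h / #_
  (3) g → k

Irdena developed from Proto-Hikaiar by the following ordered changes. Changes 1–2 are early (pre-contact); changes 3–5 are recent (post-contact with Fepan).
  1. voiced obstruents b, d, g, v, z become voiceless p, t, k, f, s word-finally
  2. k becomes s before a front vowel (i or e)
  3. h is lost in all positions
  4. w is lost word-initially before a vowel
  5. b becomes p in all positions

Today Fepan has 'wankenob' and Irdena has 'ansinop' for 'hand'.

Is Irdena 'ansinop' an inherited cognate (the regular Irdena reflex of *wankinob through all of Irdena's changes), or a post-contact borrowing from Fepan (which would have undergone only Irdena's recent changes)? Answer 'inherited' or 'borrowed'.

inherited

If inherited, *wankinob would pass through all of Irdena's changes:
Irdena: *wankinob
  wankinob → wankinop   [final devoicing]
  wankinop → wansinop   [palatalisation]
  wansinop (rule 3 does not apply)
  wansinop → ansinop   [glide loss]
  ansinop (rule 5 does not apply)
  giving Irdena ansinop.
If borrowed from Fepan 'wankenob' after the early changes, it would undergo only the recent ones:
  rule 3 (h-loss): no change (wankenob)
  rule 4 (glide loss): wankenob → ankenob
  rule 5 (unconditioned shift): ankenob → ankenop
  ⇒ as a loan: ankenop
Irdena 'ansinop' matches the inherited outcome exactly, so it is an inherited cognate, not a loan.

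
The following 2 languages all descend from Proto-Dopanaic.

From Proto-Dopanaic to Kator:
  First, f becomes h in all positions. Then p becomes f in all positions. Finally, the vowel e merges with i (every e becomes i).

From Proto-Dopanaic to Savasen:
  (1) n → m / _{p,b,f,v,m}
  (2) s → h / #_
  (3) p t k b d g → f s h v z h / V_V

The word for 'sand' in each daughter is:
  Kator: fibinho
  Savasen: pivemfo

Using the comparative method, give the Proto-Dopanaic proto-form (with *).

*pibenfo

Position 3: Kator has b, Savasen has v. Kator preserves b here (none of its changes turn any other segment into b), so the proto-segment is *b.
Position 4: Kator has i, Savasen has e. Savasen preserves e here (none of its changes turn any other segment into e), so the proto-segment is *e.
Continuing position by position gives *pibenfo; check it forward:
Kator: *pibenfo > pibenho > fibenho > fibinho  (by unconditioned shift, unconditioned shift, vowel merger)
Savasen: *pibenfo > pibemfo > pivemfo  (by nasal place assimilation, intervocalic lenition)
*pibenfo is the unique common source.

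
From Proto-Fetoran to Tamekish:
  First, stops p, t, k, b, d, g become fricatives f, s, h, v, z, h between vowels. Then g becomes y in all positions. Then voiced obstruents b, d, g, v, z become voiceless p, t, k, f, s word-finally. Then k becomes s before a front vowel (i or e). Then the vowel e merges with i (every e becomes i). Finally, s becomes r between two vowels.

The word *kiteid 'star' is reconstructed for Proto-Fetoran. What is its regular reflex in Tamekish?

siriit

Tamekish: start from *kiteid.
  rule 1 (intervocalic lenition): kiteid → kiseid
  rule 2: no change — kiseid
  rule 3 (final devoicing): kiseid → kiseit
  rule 4 (palatalisation): kiseit → siseit
  rule 5 (vowel merger): siseit → sisiit
  rule 6 (rhotacism): sisiit → siriit
  ⇒ Tamekish siriit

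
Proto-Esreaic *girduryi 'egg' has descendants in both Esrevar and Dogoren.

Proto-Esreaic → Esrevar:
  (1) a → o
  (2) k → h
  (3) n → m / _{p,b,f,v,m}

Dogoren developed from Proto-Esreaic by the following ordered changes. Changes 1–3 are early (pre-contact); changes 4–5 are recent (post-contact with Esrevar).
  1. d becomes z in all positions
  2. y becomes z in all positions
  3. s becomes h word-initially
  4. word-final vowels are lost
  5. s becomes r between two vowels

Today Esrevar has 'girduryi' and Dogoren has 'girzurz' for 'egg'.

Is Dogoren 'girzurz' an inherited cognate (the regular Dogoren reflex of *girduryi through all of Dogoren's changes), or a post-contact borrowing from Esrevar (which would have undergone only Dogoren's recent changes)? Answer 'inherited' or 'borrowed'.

If inherited, *girduryi would pass through all of Dogoren's changes:
Dogoren: start from *girduryi.
  rule 1 (unconditioned shift): girduryi → girzuryi
  rule 2 (unconditioned shift): girzuryi → girzurzi
  rule 3: no change — girzurzi
  rule 4 (apocope): girzurzi → girzurz
  rule 5: no change — girzurz
  ⇒ Dogoren girzurz
If borrowed from Esrevar 'girduryi' after the early changes, it would undergo only the recent ones:
  rule 4 (apocope): girduryi → girdury
  rule 5 (rhotacism): no change (girdury)
  ⇒ as a loan: girdury
Dogoren 'girzurz' matches the inherited outcome exactly, so it is an inherited cognate, not a loan.

inherited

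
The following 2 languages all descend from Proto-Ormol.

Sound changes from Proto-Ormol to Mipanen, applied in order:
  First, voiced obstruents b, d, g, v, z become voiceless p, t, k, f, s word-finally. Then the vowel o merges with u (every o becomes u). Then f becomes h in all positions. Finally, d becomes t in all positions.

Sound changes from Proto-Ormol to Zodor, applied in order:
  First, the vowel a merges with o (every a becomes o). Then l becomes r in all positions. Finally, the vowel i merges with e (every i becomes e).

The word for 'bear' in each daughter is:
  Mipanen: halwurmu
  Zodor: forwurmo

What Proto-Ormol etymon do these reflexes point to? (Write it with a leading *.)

Position 3: Mipanen has l, Zodor has r. Mipanen preserves l here (none of its changes turn any other segment into l), so the proto-segment is *l.
Position 8: Mipanen has u, Zodor has o. Taking the neighbouring segments as reconstructed: Mipanen u could go back to *o or *u; Zodor o could go back to *a or *o — the one source consistent with every daughter is *o.
Position 2: Mipanen has a, Zodor has o. Mipanen preserves a here (none of its changes turn any other segment into a), so the proto-segment is *a.
Continuing position by position gives *falwurmo; check it forward:
Mipanen: *falwurmo > falwurmu > halwurmu  (by vowel merger, unconditioned shift)
Zodor: *falwurmo > folwurmo > forwurmo  (by vowel merger, unconditioned shift)
*falwurmo is the unique common source.

*falwurmo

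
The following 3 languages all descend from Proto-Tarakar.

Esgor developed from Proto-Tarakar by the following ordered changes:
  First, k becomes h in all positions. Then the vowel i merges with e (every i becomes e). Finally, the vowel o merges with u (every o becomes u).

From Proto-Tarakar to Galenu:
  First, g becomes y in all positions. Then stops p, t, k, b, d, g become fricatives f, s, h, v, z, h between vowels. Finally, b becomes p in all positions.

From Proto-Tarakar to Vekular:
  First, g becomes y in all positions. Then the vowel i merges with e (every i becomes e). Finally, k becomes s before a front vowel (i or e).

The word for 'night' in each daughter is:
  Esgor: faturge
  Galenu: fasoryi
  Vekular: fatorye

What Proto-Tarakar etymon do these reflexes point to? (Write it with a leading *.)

Position 3: Esgor has t, Galenu has s, Vekular has t. Esgor preserves t here (none of its changes turn any other segment into t), so the proto-segment is *t.
Position 4: Esgor has u, Galenu has o, Vekular has o. Galenu preserves o here (none of its changes turn any other segment into o), so the proto-segment is *o.
Position 7: Esgor has e, Galenu has i, Vekular has e. Galenu preserves i here (none of its changes turn any other segment into i), so the proto-segment is *i.
Continuing position by position gives *fatorgi; check it forward:
Esgor: *fatorgi > fatorge > faturge  (by vowel merger, vowel merger)
Galenu: *fatorgi > fatoryi > fasoryi  (by unconditioned shift, intervocalic lenition)
Vekular: start from *fatorgi.
  rule 1 (unconditioned shift): fatorgi → fatoryi
  rule 2 (vowel merger): fatoryi → fatorye
  rule 3: no change — fatorye
  ⇒ Vekular fatorye
No other proto-form is consistent with every reflex, so the reconstruction is *fatorgi.

*fatorgi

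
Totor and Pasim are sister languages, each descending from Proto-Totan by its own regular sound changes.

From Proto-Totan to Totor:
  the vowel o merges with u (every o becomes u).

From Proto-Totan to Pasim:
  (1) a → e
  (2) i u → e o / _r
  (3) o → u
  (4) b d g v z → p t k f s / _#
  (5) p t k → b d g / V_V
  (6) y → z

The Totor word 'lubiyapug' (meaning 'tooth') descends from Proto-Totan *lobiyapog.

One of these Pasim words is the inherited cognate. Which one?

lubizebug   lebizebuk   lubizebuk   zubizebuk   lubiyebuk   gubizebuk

lubizebuk

Pasim: start from *lobiyapog.
  rule 1 (vowel merger): lobiyapog → lobiyepog
  rule 2: no change — lobiyepog
  rule 3 (vowel merger): lobiyepog → lubiyepug
  rule 4 (final devoicing): lubiyepug → lubiyepuk
  rule 5 (intervocalic voicing): lubiyepuk → lubiyebuk
  rule 6 (unconditioned shift): lubiyebuk → lubizebuk
  ⇒ Pasim lubizebuk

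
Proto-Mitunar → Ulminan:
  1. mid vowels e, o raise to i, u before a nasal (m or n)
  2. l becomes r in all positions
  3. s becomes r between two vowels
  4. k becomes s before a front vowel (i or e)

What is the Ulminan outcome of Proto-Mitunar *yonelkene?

Ulminan: *yonelkene > yunelkine > yunerkine > yunersine  (by pre-nasal raising, unconditioned shift, palatalisation)

yunersine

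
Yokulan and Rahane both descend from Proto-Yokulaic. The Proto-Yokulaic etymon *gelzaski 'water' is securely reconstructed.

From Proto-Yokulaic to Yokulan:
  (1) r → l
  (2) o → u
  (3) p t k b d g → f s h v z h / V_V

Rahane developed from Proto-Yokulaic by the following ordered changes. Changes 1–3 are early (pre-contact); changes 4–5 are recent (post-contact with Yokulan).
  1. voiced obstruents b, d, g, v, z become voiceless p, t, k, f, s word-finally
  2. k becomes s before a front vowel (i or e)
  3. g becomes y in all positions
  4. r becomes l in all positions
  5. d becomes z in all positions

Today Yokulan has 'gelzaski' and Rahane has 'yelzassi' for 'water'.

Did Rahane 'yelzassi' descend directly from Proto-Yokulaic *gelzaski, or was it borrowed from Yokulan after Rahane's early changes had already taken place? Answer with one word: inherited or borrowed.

inherited

If inherited, *gelzaski would pass through all of Rahane's changes:
Rahane: *gelzaski > gelzassi > yelzassi  (by palatalisation, unconditioned shift)
If borrowed from Yokulan 'gelzaski' after the early changes, it would undergo only the recent ones:
  rule 4 (unconditioned shift): no change (gelzaski)
  rule 5 (unconditioned shift): no change (gelzaski)
  ⇒ as a loan: gelzaski
Rahane 'yelzassi' matches the inherited outcome exactly, so it is an inherited cognate, not a loan.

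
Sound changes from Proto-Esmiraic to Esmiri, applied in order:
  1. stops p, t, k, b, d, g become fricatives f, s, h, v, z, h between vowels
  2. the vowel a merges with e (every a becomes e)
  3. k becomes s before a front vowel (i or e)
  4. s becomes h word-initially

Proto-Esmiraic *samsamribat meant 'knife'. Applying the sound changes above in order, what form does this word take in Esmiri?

Esmiri: *samsamribat
  samsamribat → samsamrivat   [intervocalic lenition]
  samsamrivat → semsemrivet   [vowel merger]
  semsemrivet (rule 3 does not apply)
  semsemrivet → hemsemrivet   [debuccalisation]
  giving Esmiri hemsemrivet.

hemsemrivet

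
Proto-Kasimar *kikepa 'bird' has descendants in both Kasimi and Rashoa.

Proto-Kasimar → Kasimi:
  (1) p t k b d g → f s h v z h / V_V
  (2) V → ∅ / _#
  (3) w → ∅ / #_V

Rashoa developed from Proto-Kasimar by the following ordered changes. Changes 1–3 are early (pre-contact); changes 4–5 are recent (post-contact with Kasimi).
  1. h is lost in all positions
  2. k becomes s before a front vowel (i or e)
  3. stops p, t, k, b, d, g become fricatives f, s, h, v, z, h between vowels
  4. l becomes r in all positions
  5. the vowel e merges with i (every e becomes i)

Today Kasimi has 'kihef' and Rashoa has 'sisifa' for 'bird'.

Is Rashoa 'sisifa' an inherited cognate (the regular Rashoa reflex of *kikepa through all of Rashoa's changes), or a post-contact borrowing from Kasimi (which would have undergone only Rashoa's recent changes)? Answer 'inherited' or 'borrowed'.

If inherited, *kikepa would pass through all of Rashoa's changes:
Rashoa: *kikepa
  kikepa (rule 1 does not apply)
  kikepa → sisepa   [palatalisation]
  sisepa → sisefa   [intervocalic lenition]
  sisefa (rule 4 does not apply)
  sisefa → sisifa   [vowel merger]
  giving Rashoa sisifa.
If borrowed from Kasimi 'kihef' after the early changes, it would undergo only the recent ones:
  rule 4 (unconditioned shift): no change (kihef)
  rule 5 (vowel merger): kihef → kihif
  ⇒ as a loan: kihif
Rashoa 'sisifa' matches the inherited outcome exactly, so it is an inherited cognate, not a loan.

inherited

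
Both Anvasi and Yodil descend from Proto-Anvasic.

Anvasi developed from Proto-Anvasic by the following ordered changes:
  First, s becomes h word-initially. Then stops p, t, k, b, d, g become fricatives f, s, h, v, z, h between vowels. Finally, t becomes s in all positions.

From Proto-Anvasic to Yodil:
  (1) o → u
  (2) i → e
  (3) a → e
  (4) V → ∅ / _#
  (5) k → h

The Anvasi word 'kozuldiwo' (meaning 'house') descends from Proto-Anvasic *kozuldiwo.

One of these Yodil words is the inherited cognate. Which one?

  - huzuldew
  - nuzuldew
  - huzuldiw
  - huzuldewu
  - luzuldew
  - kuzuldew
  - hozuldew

Yodil: *kozuldiwo
  kozuldiwo → kuzuldiwu   [vowel merger]
  kuzuldiwu → kuzuldewu   [vowel merger]
  kuzuldewu (rule 3 does not apply)
  kuzuldewu → kuzuldew   [apocope]
  kuzuldew → huzuldew   [unconditioned shift]
  giving Yodil huzuldew.
Among the options, 'huzuldew' alone shows every Yodil change applied in order.

huzuldew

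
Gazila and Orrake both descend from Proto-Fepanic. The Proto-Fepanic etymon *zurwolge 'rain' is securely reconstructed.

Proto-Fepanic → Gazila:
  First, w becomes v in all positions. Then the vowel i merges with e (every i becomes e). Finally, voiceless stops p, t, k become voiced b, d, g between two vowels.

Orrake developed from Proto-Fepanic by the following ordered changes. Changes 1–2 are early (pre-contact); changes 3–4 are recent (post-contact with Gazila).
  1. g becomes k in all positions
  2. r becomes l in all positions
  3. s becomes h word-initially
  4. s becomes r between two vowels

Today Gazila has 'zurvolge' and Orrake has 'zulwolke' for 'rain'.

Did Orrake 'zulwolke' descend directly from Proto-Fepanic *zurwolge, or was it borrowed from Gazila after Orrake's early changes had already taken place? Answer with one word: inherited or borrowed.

inherited

If inherited, *zurwolge would pass through all of Orrake's changes:
Orrake: *zurwolge
  zurwolge → zurwolke   [unconditioned shift]
  zurwolke → zulwolke   [unconditioned shift]
  zulwolke (rule 3 does not apply)
  zulwolke (rule 4 does not apply)
  giving Orrake zulwolke.
If borrowed from Gazila 'zurvolge' after the early changes, it would undergo only the recent ones:
  rule 3 (debuccalisation): no change (zurvolge)
  rule 4 (rhotacism): no change (zurvolge)
  ⇒ as a loan: zurvolge
Orrake 'zulwolke' matches the inherited outcome exactly, so it is an inherited cognate, not a loan.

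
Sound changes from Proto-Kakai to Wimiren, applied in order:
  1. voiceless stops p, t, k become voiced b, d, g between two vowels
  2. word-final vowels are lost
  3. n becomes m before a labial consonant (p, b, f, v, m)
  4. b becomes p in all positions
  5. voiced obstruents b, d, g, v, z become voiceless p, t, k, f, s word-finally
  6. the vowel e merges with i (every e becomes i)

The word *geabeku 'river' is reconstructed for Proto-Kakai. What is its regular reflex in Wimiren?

giapik

Wimiren: *geabeku
  geabeku → geabegu   [intervocalic voicing]
  geabegu → geabeg   [apocope]
  geabeg (rule 3 does not apply)
  geabeg → geapeg   [unconditioned shift]
  geapeg → geapek   [final devoicing]
  geapek → giapik   [vowel merger]
  giving Wimiren giapik.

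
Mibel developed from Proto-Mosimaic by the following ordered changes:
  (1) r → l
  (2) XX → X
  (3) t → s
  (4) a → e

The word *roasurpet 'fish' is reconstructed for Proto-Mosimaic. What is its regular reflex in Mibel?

loesulpes

Mibel: *roasurpet
  roasurpet → loasulpet   [unconditioned shift]
  loasulpet (rule 2 does not apply)
  loasulpet → loasulpes   [unconditioned shift]
  loasulpes → loesulpes   [vowel merger]
  giving Mibel loesulpes.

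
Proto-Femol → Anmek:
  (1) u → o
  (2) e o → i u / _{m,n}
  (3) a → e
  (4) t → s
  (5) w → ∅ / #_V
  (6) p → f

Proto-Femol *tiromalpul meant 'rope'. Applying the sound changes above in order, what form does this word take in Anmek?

sirumelfol

Anmek: *tiromalpul
  tiromalpul → tiromalpol   [vowel merger]
  tiromalpol → tirumalpol   [pre-nasal raising]
  tirumalpol → tirumelpol   [vowel merger]
  tirumelpol → sirumelpol   [unconditioned shift]
  sirumelpol (rule 5 does not apply)
  sirumelpol → sirumelfol   [unconditioned shift]
  giving Anmek sirumelfol.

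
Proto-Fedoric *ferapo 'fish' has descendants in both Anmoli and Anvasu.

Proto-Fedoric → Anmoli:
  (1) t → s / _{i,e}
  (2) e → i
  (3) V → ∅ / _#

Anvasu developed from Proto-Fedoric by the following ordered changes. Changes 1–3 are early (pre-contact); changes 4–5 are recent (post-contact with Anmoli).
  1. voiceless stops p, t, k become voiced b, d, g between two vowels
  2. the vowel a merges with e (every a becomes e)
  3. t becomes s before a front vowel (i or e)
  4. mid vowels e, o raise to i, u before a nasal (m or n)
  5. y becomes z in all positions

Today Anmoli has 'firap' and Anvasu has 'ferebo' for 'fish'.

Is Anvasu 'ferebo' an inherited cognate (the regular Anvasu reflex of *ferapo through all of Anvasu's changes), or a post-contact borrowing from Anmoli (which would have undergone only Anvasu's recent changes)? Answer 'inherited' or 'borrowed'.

If inherited, *ferapo would pass through all of Anvasu's changes:
Anvasu: start from *ferapo.
  rule 1 (intervocalic voicing): ferapo → ferabo
  rule 2 (vowel merger): ferabo → ferebo
  rule 3: no change — ferebo
  rule 4: no change — ferebo
  rule 5: no change — ferebo
  ⇒ Anvasu ferebo
If borrowed from Anmoli 'firap' after the early changes, it would undergo only the recent ones:
  rule 4 (pre-nasal raising): no change (firap)
  rule 5 (unconditioned shift): no change (firap)
  ⇒ as a loan: firap
Anvasu 'ferebo' matches the inherited outcome exactly, so it is an inherited cognate, not a loan.

inherited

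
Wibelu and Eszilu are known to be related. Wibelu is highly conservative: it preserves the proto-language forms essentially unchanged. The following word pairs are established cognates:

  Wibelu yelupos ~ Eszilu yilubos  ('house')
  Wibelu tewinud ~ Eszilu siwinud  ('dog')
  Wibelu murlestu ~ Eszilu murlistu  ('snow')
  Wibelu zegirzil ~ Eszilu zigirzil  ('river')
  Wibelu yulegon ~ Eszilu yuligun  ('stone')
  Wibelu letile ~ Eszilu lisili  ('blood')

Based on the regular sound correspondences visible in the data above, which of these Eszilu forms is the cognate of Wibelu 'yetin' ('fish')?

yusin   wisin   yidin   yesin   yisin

yelupos ~ yilubos, tewinud ~ siwinud — Wibelu e corresponds to Eszilu i after a consonant, before a consonant other than r, m, n, p, b, f, v.
letile ~ lisili — Wibelu t corresponds to Eszilu s between vowels (before a front vowel).
Applying these to Wibelu 'yetin':
  yetin → yitin   (e→i after a consonant, before a consonant other than r, m, n, p, b, f, v)
  yitin → yisin   (t→s between vowels (before a front vowel))
So the Eszilu cognate is 'yisin'.

yisin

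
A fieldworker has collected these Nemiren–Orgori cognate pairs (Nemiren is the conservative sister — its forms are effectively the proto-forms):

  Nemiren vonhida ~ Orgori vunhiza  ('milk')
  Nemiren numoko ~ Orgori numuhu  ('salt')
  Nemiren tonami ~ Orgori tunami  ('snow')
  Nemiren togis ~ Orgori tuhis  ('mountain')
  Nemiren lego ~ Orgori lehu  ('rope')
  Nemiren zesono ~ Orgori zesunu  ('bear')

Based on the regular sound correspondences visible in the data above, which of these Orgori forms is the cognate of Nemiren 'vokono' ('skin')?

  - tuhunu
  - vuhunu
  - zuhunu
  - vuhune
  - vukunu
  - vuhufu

vuhunu

numoko ~ numuhu, togis ~ tuhis — Nemiren o corresponds to Orgori u after a consonant, before a consonant other than r, m, n, p, b, f, v.
numoko ~ numuhu — Nemiren k corresponds to Orgori h between vowels (before a back vowel).
vonhida ~ vunhiza, tonami ~ tunami — Nemiren o corresponds to Orgori u after a consonant, before a nasal.
numoko ~ numuhu, lego ~ lehu — Nemiren o corresponds to Orgori u word-finally.
Applying these to Nemiren 'vokono':
  vokono → vukono   (o→u after a consonant, before a consonant other than r, m, n, p, b, f, v)
  vukono → vuhono   (k→h between vowels (before a back vowel))
  vuhono → vuhuno   (o→u after a consonant, before a nasal)
  vuhuno → vuhunu   (o→u word-finally)
So the Orgori cognate is 'vuhunu'.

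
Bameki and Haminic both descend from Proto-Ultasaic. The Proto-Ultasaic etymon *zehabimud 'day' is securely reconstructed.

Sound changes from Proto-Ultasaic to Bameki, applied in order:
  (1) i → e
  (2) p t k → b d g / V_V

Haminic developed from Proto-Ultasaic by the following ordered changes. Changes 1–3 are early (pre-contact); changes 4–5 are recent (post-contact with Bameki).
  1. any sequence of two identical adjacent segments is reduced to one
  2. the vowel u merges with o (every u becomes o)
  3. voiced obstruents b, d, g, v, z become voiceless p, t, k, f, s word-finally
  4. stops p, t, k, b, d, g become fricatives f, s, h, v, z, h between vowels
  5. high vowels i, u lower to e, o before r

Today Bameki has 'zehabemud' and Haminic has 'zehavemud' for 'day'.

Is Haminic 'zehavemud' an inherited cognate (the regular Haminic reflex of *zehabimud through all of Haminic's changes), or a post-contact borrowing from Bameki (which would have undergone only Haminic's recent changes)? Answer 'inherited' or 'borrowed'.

borrowed

If inherited, *zehabimud would pass through all of Haminic's changes:
Haminic: *zehabimud
  zehabimud (rule 1 does not apply)
  zehabimud → zehabimod   [vowel merger]
  zehabimod → zehabimot   [final devoicing]
  zehabimot → zehavimot   [intervocalic lenition]
  zehavimot (rule 5 does not apply)
  giving Haminic zehavimot.
If borrowed from Bameki 'zehabemud' after the early changes, it would undergo only the recent ones:
  rule 4 (intervocalic lenition): zehabemud → zehavemud
  rule 5 (pre-rhotic lowering): no change (zehavemud)
  ⇒ as a loan: zehavemud
Haminic 'zehavemud' matches the loan outcome 'zehavemud', not the inherited 'zehavimot' — it skipped the early Haminic changes, so it was borrowed from Bameki.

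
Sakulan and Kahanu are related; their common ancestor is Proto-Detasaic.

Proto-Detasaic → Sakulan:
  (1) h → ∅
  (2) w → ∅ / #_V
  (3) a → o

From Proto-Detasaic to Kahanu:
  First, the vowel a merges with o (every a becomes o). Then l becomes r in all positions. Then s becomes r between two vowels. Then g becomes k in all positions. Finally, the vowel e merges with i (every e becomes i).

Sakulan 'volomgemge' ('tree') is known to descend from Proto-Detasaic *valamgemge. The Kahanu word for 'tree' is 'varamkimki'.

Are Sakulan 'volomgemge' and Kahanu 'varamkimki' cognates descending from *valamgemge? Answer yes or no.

no

Derive the expected Kahanu reflex of *valamgemge:
Kahanu: *valamgemge
  valamgemge → volomgemge   [vowel merger]
  volomgemge → voromgemge   [unconditioned shift]
  voromgemge (rule 3 does not apply)
  voromgemge → voromkemke   [unconditioned shift]
  voromkemke → voromkimki   [vowel merger]
  giving Kahanu voromkimki.
The regular Kahanu reflex would be 'voromkimki', but the attested form is 'varamkimki'. The correspondence is irregular, so they are not cognates (the Kahanu form has a different source).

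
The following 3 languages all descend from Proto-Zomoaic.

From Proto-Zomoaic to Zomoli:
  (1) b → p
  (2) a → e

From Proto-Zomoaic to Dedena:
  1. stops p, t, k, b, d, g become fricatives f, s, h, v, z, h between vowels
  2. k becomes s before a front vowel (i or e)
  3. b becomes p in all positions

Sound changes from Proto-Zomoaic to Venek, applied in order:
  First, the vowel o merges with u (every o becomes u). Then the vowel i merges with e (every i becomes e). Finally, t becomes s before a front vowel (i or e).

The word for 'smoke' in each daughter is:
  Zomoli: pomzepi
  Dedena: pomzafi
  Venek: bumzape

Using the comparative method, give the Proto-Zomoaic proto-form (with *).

Position 6: Zomoli has p, Dedena has f, Venek has p. Venek preserves p here (none of its changes turn any other segment into p), so the proto-segment is *p.
Position 7: Zomoli has i, Dedena has i, Venek has e. Zomoli preserves i here (none of its changes turn any other segment into i), so the proto-segment is *i.
Verify the candidate proto-form against each daughter:
Zomoli: *bomzapi > pomzapi > pomzepi  (by unconditioned shift, vowel merger)
Dedena: *bomzapi > bomzafi > pomzafi  (by intervocalic lenition, unconditioned shift)
Venek: *bomzapi
  bomzapi → bumzapi   [vowel merger]
  bumzapi → bumzape   [vowel merger]
  bumzape (rule 3 does not apply)
  giving Venek bumzape.
No other proto-form is consistent with every reflex, so the reconstruction is *bomzapi.

*bomzapi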